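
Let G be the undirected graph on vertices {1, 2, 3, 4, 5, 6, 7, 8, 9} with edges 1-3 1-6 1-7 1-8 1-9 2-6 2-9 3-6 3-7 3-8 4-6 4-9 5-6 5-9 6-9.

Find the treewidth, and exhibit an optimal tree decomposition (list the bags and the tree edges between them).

Treewidth 2.
One such decomposition:
Bags: B1 = {1, 3, 6}  B2 = {1, 6, 9}  B3 = {1, 3, 7}  B4 = {5, 6, 9}  B5 = {4, 6, 9}  B6 = {2, 6, 9}  B7 = {1, 3, 8}
Tree: B1–B2, B1–B3, B2–B4, B2–B5, B4–B6, B3–B7

Every bag has size at most 3, so the width is 3 − 1 = 2 and tw(G) ≤ 2. For the lower bound, the 3 vertices {1, 3, 8} are pairwise adjacent, and any tree decomposition puts a clique entirely inside one bag — forcing width ≥ 2. The upper and lower bounds meet at 2, so that is the treewidth.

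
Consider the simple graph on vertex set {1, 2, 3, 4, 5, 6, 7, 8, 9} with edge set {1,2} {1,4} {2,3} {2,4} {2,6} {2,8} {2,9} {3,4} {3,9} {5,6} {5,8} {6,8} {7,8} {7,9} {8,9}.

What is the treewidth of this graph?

2

A width-2 tree decomposition is:
Bags: B1 = {2, 8, 9}  B2 = {2, 3, 9}  B3 = {7, 8, 9}  B4 = {2, 6, 8}  B5 = {5, 6, 8}  B6 = {2, 3, 4}  B7 = {1, 2, 4}
Tree: B1–B2, B1–B3, B1–B4, B4–B5, B2–B6, B6–B7
Each bag holds 3 vertices, so the decomposition has width 2, which upper-bounds the treewidth. On the other hand G contains the 3-clique {2, 8, 9}. A clique must lie in a single bag of any decomposition, so no decomposition can have width below 2. Hence tw(G) = 2 exactly.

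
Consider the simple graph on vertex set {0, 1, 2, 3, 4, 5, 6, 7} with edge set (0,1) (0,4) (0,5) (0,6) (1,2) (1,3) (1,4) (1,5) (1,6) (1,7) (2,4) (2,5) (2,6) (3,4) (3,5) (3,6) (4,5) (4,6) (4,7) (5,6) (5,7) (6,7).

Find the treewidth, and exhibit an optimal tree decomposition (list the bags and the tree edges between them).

The largest bag has 5 vertices, giving width 4; this decomposition certifies tw(G) ≤ 4. On the other hand G contains the 5-clique {0, 1, 4, 5, 6}. A clique must lie in a single bag of any decomposition, so no decomposition can have width below 4. Therefore the treewidth is 4.

Treewidth 4.
One optimal decomposition is:
Bags: B1 = {1, 2, 4, 5, 6}  B2 = {1, 4, 5, 6, 7}  B3 = {0, 1, 4, 5, 6}  B4 = {1, 3, 4, 5, 6}
Tree: B1–B2, B1–B3, B3–B4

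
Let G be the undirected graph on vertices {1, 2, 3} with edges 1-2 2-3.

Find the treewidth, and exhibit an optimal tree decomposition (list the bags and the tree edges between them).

Each bag holds 2 vertices, so the decomposition has width 1, which upper-bounds the treewidth. Since G has at least one edge (e.g. 3–2), it is not an edgeless graph, so tw(G) ≥ 1. The upper and lower bounds meet at 1, so that is the treewidth.

Treewidth 1.
One optimal decomposition is:
Bags: B1 = {2, 3}  B2 = {1, 2}
Tree: B1–B2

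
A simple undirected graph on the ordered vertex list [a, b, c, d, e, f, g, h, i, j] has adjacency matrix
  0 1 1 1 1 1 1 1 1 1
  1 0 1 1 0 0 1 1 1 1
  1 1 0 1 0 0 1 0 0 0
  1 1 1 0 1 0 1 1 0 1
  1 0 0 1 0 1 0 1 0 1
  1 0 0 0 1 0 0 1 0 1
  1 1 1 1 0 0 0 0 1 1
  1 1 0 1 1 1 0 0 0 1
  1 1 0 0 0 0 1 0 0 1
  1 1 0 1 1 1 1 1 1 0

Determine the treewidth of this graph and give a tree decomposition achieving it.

Treewidth 4.
Bags: B1 = {a, b, g, i, j}  B2 = {a, b, d, g, j}  B3 = {a, b, d, h, j}  B4 = {a, d, e, h, j}  B5 = {a, b, c, d, g}  B6 = {a, e, f, h, j}
Tree: B1–B2, B2–B3, B3–B4, B2–B5, B4–B6

Each bag holds 5 vertices, so the decomposition has width 4, which upper-bounds the treewidth. For the lower bound, the 5 vertices {a, b, d, g, j} are pairwise adjacent, and any tree decomposition puts a clique entirely inside one bag — forcing width ≥ 4. Therefore the treewidth is 4.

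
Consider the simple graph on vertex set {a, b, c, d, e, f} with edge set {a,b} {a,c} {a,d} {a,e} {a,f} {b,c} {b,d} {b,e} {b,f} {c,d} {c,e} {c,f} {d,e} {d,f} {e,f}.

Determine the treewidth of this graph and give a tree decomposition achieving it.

Treewidth 5.
Bags: B1 = {a, b, c, d, e, f}
Tree: (single bag)

A single bag containing all 6 vertices is trivially a valid decomposition of width 5. For the lower bound, the 6 vertices {a, b, c, d, e, f} are pairwise adjacent, and any tree decomposition puts a clique entirely inside one bag — forcing width ≥ 5. The upper and lower bounds meet at 5, so that is the treewidth.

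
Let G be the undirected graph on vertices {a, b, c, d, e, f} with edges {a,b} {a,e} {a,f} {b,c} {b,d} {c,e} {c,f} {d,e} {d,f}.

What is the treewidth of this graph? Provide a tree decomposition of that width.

Every bag has size at most 4, so the width is 4 − 1 = 3 and tw(G) ≤ 3. For the lower bound: the 4 vertex sets {c,e}, {d,f}, {b}, {a} are disjoint, each induces a connected subgraph, and every pair is joined by at least one edge of G. Contracting each set to a single vertex therefore yields K_{4} as a minor, and since treewidth is minor-monotone, tw(G) ≥ tw(K_{4}) = 3. Hence tw(G) = 3 exactly.

Treewidth 3.
One such decomposition:
Bags: B1 = {b, c, e, f}  B2 = {b, d, e, f}  B3 = {a, b, e, f}
Tree: B1–B2, B2–B3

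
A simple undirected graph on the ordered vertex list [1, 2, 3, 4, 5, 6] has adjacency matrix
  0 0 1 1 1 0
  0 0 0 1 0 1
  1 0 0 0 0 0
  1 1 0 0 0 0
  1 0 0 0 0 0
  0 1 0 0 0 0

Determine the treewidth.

A width-1 tree decomposition is:
Bags: B1 = {2, 4}  B2 = {2, 6}  B3 = {1, 4}  B4 = {1, 5}  B5 = {1, 3}
Tree: B1–B2, B1–B3, B3–B4, B4–B5
Every bag has size at most 2, so the width is 2 − 1 = 1 and tw(G) ≤ 1. G has an edge, so its treewidth is at least 1. Combining the bounds, tw(G) = 1.

1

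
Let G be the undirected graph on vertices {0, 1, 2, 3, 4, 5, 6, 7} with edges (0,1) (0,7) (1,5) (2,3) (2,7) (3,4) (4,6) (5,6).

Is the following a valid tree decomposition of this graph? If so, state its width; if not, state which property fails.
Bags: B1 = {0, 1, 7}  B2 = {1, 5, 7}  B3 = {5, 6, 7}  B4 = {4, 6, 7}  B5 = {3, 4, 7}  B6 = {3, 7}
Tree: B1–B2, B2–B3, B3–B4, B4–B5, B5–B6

A tree decomposition must satisfy three properties: every vertex lies in some bag; for every edge, both endpoints lie together in some bag; and for every vertex, the bags containing it form a connected subtree. Here vertex 2 appears in no bag, so the decomposition is invalid.

No — vertex 2 appears in no bag.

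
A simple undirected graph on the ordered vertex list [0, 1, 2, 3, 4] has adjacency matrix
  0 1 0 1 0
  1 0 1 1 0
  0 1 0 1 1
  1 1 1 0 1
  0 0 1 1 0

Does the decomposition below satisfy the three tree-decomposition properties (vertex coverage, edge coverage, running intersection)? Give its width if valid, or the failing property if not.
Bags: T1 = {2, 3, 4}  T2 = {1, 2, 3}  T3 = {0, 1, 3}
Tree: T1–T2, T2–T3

Every vertex of G appears in some bag (union = {0, 1, 2, 3, 4}); every edge is covered by a bag; and for each vertex v the set of bags containing v is connected in the bag tree. The decomposition is therefore valid. The largest bag has 3 vertices, so the width is 2.

Yes; width 2.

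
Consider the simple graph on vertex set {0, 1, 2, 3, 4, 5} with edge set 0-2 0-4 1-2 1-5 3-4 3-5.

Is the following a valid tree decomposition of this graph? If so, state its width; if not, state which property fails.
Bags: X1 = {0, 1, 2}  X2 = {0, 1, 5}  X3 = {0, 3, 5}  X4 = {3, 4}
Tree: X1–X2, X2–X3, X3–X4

A tree decomposition must satisfy three properties: every vertex lies in some bag; for every edge, both endpoints lie together in some bag; and for every vertex, the bags containing it form a connected subtree. Here edge (0,4) lies in no bag, so the decomposition is invalid.

No — edge (0,4) lies in no bag.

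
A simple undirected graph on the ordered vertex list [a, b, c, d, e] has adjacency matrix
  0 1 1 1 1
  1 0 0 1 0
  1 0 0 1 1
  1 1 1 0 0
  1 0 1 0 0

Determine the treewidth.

2

A width-2 tree decomposition is:
Bags: B1 = {a, c, d}  B2 = {a, c, e}  B3 = {a, b, d}
Tree: B1–B2, B1–B3
Each bag holds 3 vertices, so the decomposition has width 2, which upper-bounds the treewidth. For the lower bound, the 3 vertices {a, c, d} are pairwise adjacent, and any tree decomposition puts a clique entirely inside one bag — forcing width ≥ 2. The upper and lower bounds meet at 2, so that is the treewidth.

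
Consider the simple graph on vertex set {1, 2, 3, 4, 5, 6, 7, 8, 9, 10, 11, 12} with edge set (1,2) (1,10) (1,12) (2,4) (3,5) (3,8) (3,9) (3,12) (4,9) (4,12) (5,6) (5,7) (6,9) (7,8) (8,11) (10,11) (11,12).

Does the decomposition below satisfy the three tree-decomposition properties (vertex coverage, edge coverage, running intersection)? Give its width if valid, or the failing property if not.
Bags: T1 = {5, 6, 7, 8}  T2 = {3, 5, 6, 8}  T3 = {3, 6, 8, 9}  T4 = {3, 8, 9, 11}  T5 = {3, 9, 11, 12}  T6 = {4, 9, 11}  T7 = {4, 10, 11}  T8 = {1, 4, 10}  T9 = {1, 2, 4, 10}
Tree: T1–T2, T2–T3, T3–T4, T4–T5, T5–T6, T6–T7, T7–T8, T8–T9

A tree decomposition must satisfy three properties: every vertex lies in some bag; for every edge, both endpoints lie together in some bag; and for every vertex, the bags containing it form a connected subtree. Here edge (12,4) lies in no bag, so the decomposition is invalid.

No — edge (12,4) lies in no bag.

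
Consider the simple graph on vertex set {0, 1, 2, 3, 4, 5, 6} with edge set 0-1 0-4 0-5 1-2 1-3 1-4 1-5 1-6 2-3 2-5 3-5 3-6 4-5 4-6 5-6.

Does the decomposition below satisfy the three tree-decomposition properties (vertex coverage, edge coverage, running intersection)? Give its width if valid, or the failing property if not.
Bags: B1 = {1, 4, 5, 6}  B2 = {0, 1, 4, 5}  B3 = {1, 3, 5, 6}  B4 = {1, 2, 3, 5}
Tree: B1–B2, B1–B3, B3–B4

Every vertex of G appears in some bag (union = {0, 1, 2, 3, 4, 5, 6}); every edge is covered by a bag; and for each vertex v the set of bags containing v is connected in the bag tree. The decomposition is therefore valid. The largest bag has 4 vertices, so the width is 3.

Yes; width 3.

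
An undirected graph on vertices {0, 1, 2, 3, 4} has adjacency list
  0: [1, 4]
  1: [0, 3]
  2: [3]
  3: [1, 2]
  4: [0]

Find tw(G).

A width-1 tree decomposition is:
Bags: B1 = {2, 3}  B2 = {1, 3}  B3 = {0, 1}  B4 = {0, 4}
Tree: B1–B2, B2–B3, B3–B4
Every bag has size at most 2, so the width is 2 − 1 = 1 and tw(G) ≤ 1. Since G has at least one edge (e.g. 2–3), it is not an edgeless graph, so tw(G) ≥ 1. The upper and lower bounds meet at 1, so that is the treewidth.

1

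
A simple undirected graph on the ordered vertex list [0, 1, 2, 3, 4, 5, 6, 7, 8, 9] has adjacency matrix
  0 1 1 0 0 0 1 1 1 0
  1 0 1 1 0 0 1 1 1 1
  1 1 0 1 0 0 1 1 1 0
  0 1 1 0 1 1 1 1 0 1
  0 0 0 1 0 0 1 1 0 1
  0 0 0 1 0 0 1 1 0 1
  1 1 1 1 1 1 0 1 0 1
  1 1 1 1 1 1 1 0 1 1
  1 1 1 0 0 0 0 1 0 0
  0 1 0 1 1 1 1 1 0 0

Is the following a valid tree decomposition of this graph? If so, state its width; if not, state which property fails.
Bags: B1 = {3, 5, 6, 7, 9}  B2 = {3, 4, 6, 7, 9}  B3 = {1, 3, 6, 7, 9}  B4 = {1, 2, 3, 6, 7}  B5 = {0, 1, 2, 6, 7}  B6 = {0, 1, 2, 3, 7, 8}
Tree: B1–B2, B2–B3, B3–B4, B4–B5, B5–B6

No — bags containing vertex 3 are not connected in the tree.

A tree decomposition must satisfy three properties: every vertex lies in some bag; for every edge, both endpoints lie together in some bag; and for every vertex, the bags containing it form a connected subtree. Here bags containing vertex 3 are not connected in the tree, so the decomposition is invalid.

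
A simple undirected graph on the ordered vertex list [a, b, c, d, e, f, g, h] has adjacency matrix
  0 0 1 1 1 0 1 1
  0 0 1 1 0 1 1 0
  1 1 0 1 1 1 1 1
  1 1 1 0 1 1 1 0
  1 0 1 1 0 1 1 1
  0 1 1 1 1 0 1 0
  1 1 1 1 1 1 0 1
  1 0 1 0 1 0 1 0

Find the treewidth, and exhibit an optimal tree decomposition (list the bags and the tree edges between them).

Each bag holds 5 vertices, so the decomposition has width 4, which upper-bounds the treewidth. For the lower bound, the 5 vertices {a, c, d, e, g} are pairwise adjacent, and any tree decomposition puts a clique entirely inside one bag — forcing width ≥ 4. Hence tw(G) = 4 exactly.

Treewidth 4.
One optimal decomposition is:
Bags: B1 = {a, c, e, g, h}  B2 = {a, c, d, e, g}  B3 = {c, d, e, f, g}  B4 = {b, c, d, f, g}
Tree: B1–B2, B2–B3, B3–B4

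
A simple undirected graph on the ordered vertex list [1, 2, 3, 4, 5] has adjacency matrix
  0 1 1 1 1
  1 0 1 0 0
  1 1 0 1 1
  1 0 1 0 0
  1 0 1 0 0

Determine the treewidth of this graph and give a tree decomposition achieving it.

Each bag holds 3 vertices, so the decomposition has width 2, which upper-bounds the treewidth. Conversely, {1, 2, 3} is a clique of size 3, and the vertices of any clique must share a bag in every tree decomposition; so some bag has ≥ 3 vertices and tw(G) ≥ 2. Therefore the treewidth is 2.

Treewidth 2.
One optimal decomposition is:
Bags: B1 = {1, 2, 3}  B2 = {1, 3, 5}  B3 = {1, 3, 4}
Tree: B1–B2, B1–B3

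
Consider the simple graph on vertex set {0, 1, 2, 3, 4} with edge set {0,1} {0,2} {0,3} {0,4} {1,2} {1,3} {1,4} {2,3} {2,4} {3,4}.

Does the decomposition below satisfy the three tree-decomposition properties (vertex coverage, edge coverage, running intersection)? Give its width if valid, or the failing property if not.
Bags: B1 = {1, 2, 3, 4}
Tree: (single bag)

No — vertex 0 appears in no bag.

A tree decomposition must satisfy three properties: every vertex lies in some bag; for every edge, both endpoints lie together in some bag; and for every vertex, the bags containing it form a connected subtree. Here vertex 0 appears in no bag, so the decomposition is invalid.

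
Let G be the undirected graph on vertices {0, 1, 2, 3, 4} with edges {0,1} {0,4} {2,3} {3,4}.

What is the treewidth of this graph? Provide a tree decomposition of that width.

Each bag holds 2 vertices, so the decomposition has width 1, which upper-bounds the treewidth. Any graph with an edge has treewidth ≥ 1, and G has the edge 2–3. Hence tw(G) = 1 exactly.

Treewidth 1.
One such decomposition:
Bags: B1 = {2, 3}  B2 = {3, 4}  B3 = {0, 4}  B4 = {0, 1}
Tree: B1–B2, B2–B3, B3–B4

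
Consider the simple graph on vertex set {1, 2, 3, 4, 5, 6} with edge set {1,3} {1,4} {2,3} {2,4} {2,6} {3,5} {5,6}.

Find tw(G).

2

A width-2 tree decomposition is:
Bags: B1 = {2, 5, 6}  B2 = {2, 3, 5}  B3 = {2, 3, 4}  B4 = {1, 3, 4}
Tree: B1–B2, B2–B3, B3–B4
The largest bag has 3 vertices, giving width 2; this decomposition certifies tw(G) ≤ 2. Since 6–5–3–2–6 is a cycle in G, G is not acyclic. Forests are exactly the graphs of treewidth ≤ 1, so tw(G) ≥ 2. Combining the bounds, tw(G) = 2.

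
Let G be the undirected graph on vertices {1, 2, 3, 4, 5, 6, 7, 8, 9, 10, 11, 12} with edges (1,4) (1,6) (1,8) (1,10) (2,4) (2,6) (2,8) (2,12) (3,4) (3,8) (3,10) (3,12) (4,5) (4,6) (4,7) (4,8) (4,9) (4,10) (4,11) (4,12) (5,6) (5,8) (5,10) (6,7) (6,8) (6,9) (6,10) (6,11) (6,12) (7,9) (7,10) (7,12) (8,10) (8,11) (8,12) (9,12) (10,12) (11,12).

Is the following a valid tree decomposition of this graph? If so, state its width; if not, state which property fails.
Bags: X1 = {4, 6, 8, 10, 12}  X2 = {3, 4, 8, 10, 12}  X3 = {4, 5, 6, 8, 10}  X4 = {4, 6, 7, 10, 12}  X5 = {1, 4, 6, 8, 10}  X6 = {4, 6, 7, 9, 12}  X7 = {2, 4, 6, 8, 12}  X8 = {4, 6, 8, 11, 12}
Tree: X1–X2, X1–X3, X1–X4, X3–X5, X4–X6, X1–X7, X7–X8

Yes; width 4.

Checking the three conditions: (i) the bags cover all of {1, 2, 3, 4, 5, 6, 7, 8, 9, 10, 11, 12}; (ii) for each edge, some bag contains both endpoints; (iii) the bags containing any fixed vertex form a subtree. All hold, so the decomposition is valid with width 5 − 1 = 4.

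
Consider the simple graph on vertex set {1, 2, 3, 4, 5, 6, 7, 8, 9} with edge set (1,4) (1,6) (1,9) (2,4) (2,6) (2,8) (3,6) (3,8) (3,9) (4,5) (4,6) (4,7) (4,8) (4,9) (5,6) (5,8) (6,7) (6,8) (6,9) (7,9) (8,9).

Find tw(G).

3

A width-3 tree decomposition is:
Bags: B1 = {2, 4, 6, 8}  B2 = {4, 6, 8, 9}  B3 = {4, 5, 6, 8}  B4 = {1, 4, 6, 9}  B5 = {3, 6, 8, 9}  B6 = {4, 6, 7, 9}
Tree: B1–B2, B1–B3, B2–B4, B2–B5, B2–B6
Every bag has size at most 4, so the width is 4 − 1 = 3 and tw(G) ≤ 3. Conversely, {3, 6, 8, 9} is a clique of size 4, and the vertices of any clique must share a bag in every tree decomposition; so some bag has ≥ 4 vertices and tw(G) ≥ 3. Hence tw(G) = 3 exactly.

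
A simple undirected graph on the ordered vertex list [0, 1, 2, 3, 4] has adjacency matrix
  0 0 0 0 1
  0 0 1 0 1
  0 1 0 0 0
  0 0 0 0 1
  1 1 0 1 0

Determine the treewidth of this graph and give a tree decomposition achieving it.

Every bag has size at most 2, so the width is 2 − 1 = 1 and tw(G) ≤ 1. G has an edge, so its treewidth is at least 1. Combining the bounds, tw(G) = 1.

Treewidth 1.
One optimal decomposition is:
Bags: B1 = {1, 4}  B2 = {1, 2}  B3 = {0, 4}  B4 = {3, 4}
Tree: B1–B2, B1–B3, B3–B4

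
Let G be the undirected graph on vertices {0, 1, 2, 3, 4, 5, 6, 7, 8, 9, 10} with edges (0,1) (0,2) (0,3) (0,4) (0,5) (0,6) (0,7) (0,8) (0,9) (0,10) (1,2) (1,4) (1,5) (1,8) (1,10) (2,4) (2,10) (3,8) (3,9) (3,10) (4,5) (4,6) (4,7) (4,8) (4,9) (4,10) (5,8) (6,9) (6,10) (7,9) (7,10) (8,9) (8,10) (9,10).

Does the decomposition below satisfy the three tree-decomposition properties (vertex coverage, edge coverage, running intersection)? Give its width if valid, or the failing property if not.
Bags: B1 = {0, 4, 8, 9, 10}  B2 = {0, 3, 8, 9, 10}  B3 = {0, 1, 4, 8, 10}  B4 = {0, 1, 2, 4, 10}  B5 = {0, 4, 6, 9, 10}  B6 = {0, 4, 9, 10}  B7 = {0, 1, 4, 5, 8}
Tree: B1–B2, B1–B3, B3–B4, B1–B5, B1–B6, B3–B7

A tree decomposition must satisfy three properties: every vertex lies in some bag; for every edge, both endpoints lie together in some bag; and for every vertex, the bags containing it form a connected subtree. Here vertex 7 appears in no bag, so the decomposition is invalid.

No — vertex 7 appears in no bag.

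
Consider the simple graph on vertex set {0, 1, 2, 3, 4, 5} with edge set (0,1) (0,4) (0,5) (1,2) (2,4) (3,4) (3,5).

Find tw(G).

2

A width-2 tree decomposition is:
Bags: B1 = {1, 2, 4}  B2 = {0, 1, 4}  B3 = {0, 3, 4}  B4 = {0, 3, 5}
Tree: B1–B2, B2–B3, B3–B4
Each bag holds 3 vertices, so the decomposition has width 2, which upper-bounds the treewidth. The edges 2–1–0–4–2 form a cycle, so G is not a tree and its treewidth is at least 2. Hence tw(G) = 2 exactly.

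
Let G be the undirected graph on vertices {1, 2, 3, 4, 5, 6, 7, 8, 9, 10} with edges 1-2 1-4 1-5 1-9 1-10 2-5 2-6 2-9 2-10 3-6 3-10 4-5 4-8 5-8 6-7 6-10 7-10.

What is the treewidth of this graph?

2

A width-2 tree decomposition is:
Bags: B1 = {1, 2, 10}  B2 = {1, 2, 5}  B3 = {2, 6, 10}  B4 = {1, 4, 5}  B5 = {6, 7, 10}  B6 = {3, 6, 10}  B7 = {1, 2, 9}  B8 = {4, 5, 8}
Tree: B1–B2, B1–B3, B2–B4, B3–B5, B3–B6, B2–B7, B4–B8
Each bag holds 3 vertices, so the decomposition has width 2, which upper-bounds the treewidth. On the other hand G contains the 3-clique {1, 2, 9}. A clique must lie in a single bag of any decomposition, so no decomposition can have width below 2. Hence tw(G) = 2 exactly.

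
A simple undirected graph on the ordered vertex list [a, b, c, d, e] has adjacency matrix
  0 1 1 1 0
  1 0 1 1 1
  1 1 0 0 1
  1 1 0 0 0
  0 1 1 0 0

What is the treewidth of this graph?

A width-2 tree decomposition is:
Bags: B1 = {a, b, d}  B2 = {a, b, c}  B3 = {b, c, e}
Tree: B1–B2, B2–B3
Every bag has size at most 3, so the width is 3 − 1 = 2 and tw(G) ≤ 2. Conversely, {a, b, d} is a clique of size 3, and the vertices of any clique must share a bag in every tree decomposition; so some bag has ≥ 3 vertices and tw(G) ≥ 2. The upper and lower bounds meet at 2, so that is the treewidth.

2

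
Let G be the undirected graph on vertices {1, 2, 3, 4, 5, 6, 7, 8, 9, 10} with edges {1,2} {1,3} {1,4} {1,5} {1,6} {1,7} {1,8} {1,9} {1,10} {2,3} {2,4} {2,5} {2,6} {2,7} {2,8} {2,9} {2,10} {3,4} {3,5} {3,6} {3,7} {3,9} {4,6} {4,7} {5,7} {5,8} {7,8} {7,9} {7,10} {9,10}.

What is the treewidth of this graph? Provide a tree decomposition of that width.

The largest bag has 5 vertices, giving width 4; this decomposition certifies tw(G) ≤ 4. For the lower bound, the 5 vertices {1, 2, 3, 4, 6} are pairwise adjacent, and any tree decomposition puts a clique entirely inside one bag — forcing width ≥ 4. Therefore the treewidth is 4.

Treewidth 4.
Bags: B1 = {1, 2, 3, 5, 7}  B2 = {1, 2, 3, 7, 9}  B3 = {1, 2, 7, 9, 10}  B4 = {1, 2, 3, 4, 7}  B5 = {1, 2, 5, 7, 8}  B6 = {1, 2, 3, 4, 6}
Tree: B1–B2, B2–B3, B1–B4, B1–B5, B4–B6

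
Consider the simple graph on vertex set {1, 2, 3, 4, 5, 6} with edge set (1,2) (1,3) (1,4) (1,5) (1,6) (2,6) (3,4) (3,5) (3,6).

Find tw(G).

2

A width-2 tree decomposition is:
Bags: B1 = {1, 3, 6}  B2 = {1, 2, 6}  B3 = {1, 3, 4}  B4 = {1, 3, 5}
Tree: B1–B2, B1–B3, B1–B4
The largest bag has 3 vertices, giving width 2; this decomposition certifies tw(G) ≤ 2. On the other hand G contains the 3-clique {1, 2, 6}. A clique must lie in a single bag of any decomposition, so no decomposition can have width below 2. Therefore the treewidth is 2.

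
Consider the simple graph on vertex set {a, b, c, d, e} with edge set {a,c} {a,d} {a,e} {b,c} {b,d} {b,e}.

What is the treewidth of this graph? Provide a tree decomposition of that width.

Every bag has size at most 3, so the width is 3 − 1 = 2 and tw(G) ≤ 2. Since a–e–b–c–a is a cycle in G, G is not acyclic. Forests are exactly the graphs of treewidth ≤ 1, so tw(G) ≥ 2. Hence tw(G) = 2 exactly.

Treewidth 2.
One optimal decomposition is:
Bags: B1 = {a, b, e}  B2 = {a, b, c}  B3 = {a, b, d}
Tree: B1–B2, B2–B3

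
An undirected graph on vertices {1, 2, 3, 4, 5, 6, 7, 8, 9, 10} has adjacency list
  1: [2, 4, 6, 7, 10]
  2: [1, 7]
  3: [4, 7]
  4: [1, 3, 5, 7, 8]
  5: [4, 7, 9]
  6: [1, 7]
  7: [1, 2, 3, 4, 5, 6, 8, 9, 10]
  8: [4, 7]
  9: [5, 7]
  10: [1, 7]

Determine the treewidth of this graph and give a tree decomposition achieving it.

Treewidth 2.
Bags: B1 = {1, 4, 7}  B2 = {4, 5, 7}  B3 = {3, 4, 7}  B4 = {1, 2, 7}  B5 = {5, 7, 9}  B6 = {1, 7, 10}  B7 = {4, 7, 8}  B8 = {1, 6, 7}
Tree: B1–B2, B1–B3, B1–B4, B2–B5, B1–B6, B1–B7, B1–B8

The largest bag has 3 vertices, giving width 2; this decomposition certifies tw(G) ≤ 2. Conversely, {1, 2, 7} is a clique of size 3, and the vertices of any clique must share a bag in every tree decomposition; so some bag has ≥ 3 vertices and tw(G) ≥ 2. Combining the bounds, tw(G) = 2.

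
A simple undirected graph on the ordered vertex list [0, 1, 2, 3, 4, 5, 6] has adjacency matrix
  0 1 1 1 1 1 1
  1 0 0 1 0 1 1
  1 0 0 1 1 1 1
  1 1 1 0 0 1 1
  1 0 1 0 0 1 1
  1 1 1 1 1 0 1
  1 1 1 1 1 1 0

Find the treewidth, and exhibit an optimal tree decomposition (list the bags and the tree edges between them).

Every bag has size at most 5, so the width is 5 − 1 = 4 and tw(G) ≤ 4. On the other hand G contains the 5-clique {0, 1, 3, 5, 6}. A clique must lie in a single bag of any decomposition, so no decomposition can have width below 4. Hence tw(G) = 4 exactly.

Treewidth 4.
One such decomposition:
Bags: B1 = {0, 2, 3, 5, 6}  B2 = {0, 1, 3, 5, 6}  B3 = {0, 2, 4, 5, 6}
Tree: B1–B2, B1–B3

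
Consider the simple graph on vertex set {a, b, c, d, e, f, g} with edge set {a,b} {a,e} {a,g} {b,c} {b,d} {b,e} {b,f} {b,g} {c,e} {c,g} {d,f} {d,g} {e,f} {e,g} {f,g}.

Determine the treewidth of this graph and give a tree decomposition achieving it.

Treewidth 3.
One optimal decomposition is:
Bags: B1 = {a, b, e, g}  B2 = {b, c, e, g}  B3 = {b, e, f, g}  B4 = {b, d, f, g}
Tree: B1–B2, B1–B3, B3–B4

Every bag has size at most 4, so the width is 4 − 1 = 3 and tw(G) ≤ 3. On the other hand G contains the 4-clique {b, d, f, g}. A clique must lie in a single bag of any decomposition, so no decomposition can have width below 3. Therefore the treewidth is 3.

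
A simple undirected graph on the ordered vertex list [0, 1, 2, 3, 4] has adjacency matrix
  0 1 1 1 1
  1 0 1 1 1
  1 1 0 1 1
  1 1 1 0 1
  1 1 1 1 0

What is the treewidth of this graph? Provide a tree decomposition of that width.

Treewidth 4.
One optimal decomposition is:
Bags: B1 = {0, 1, 2, 3, 4}
Tree: (single bag)

With just one bag of size 5, the width is 5 − 1 = 4, so tw(G) ≤ 4. Conversely, {0, 1, 2, 3, 4} is a clique of size 5, and the vertices of any clique must share a bag in every tree decomposition; so some bag has ≥ 5 vertices and tw(G) ≥ 4. Therefore the treewidth is 4.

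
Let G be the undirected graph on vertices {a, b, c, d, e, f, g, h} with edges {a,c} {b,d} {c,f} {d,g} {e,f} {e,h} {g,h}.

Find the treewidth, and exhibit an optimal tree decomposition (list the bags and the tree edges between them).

The largest bag has 2 vertices, giving width 1; this decomposition certifies tw(G) ≤ 1. Any graph with an edge has treewidth ≥ 1, and G has the edge a–c. Therefore the treewidth is 1.

Treewidth 1.
One optimal decomposition is:
Bags: B1 = {a, c}  B2 = {c, f}  B3 = {e, f}  B4 = {e, h}  B5 = {g, h}  B6 = {d, g}  B7 = {b, d}
Tree: B1–B2, B2–B3, B3–B4, B4–B5, B5–B6, B6–B7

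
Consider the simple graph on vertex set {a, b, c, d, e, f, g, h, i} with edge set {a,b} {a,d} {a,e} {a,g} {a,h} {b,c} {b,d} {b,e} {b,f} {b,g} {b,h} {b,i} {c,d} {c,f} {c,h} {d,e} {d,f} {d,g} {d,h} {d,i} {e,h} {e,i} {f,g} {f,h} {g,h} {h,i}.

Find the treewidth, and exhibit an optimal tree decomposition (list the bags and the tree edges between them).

The largest bag has 5 vertices, giving width 4; this decomposition certifies tw(G) ≤ 4. On the other hand G contains the 5-clique {a, b, d, g, h}. A clique must lie in a single bag of any decomposition, so no decomposition can have width below 4. Hence tw(G) = 4 exactly.

Treewidth 4.
Bags: B1 = {a, b, d, g, h}  B2 = {b, d, f, g, h}  B3 = {b, c, d, f, h}  B4 = {a, b, d, e, h}  B5 = {b, d, e, h, i}
Tree: B1–B2, B2–B3, B1–B4, B4–B5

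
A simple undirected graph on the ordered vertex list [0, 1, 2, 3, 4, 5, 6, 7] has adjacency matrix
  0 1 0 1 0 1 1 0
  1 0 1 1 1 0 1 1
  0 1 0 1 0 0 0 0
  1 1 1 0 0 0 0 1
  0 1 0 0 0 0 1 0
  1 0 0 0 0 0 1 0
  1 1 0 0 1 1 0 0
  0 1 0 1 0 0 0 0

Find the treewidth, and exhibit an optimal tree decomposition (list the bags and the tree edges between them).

Treewidth 2.
Bags: B1 = {0, 1, 3}  B2 = {0, 1, 6}  B3 = {1, 3, 7}  B4 = {1, 4, 6}  B5 = {1, 2, 3}  B6 = {0, 5, 6}
Tree: B1–B2, B1–B3, B2–B4, B1–B5, B2–B6

Every bag has size at most 3, so the width is 3 − 1 = 2 and tw(G) ≤ 2. On the other hand G contains the 3-clique {0, 1, 3}. A clique must lie in a single bag of any decomposition, so no decomposition can have width below 2. Combining the bounds, tw(G) = 2.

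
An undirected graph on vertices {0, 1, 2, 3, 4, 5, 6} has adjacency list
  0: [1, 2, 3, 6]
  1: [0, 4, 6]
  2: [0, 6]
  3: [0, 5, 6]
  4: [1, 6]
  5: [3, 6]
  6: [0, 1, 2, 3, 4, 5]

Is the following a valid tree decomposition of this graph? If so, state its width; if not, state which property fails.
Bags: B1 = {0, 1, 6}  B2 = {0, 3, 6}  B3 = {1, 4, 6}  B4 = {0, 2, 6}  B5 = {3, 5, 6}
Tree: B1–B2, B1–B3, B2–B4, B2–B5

Every vertex of G appears in some bag (union = {0, 1, 2, 3, 4, 5, 6}); every edge is covered by a bag; and for each vertex v the set of bags containing v is connected in the bag tree. The decomposition is therefore valid. The largest bag has 3 vertices, so the width is 2.

Yes; width 2.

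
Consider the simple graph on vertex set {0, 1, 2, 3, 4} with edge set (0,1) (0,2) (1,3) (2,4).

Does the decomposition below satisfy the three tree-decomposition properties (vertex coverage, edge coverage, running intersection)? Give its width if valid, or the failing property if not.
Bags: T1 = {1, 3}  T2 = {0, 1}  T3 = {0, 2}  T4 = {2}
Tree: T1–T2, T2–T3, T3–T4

No — vertex 4 appears in no bag.

A tree decomposition must satisfy three properties: every vertex lies in some bag; for every edge, both endpoints lie together in some bag; and for every vertex, the bags containing it form a connected subtree. Here vertex 4 appears in no bag, so the decomposition is invalid.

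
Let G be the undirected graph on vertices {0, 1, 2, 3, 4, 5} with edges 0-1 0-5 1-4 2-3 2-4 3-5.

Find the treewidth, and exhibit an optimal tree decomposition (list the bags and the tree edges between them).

Treewidth 2.
One such decomposition:
Bags: B1 = {0, 1, 4}  B2 = {0, 2, 4}  B3 = {0, 2, 3}  B4 = {0, 3, 5}
Tree: B1–B2, B2–B3, B3–B4

Every bag has size at most 3, so the width is 3 − 1 = 2 and tw(G) ≤ 2. For the lower bound, G contains the cycle 0–1–4–2–3–5–0, so G is not a forest; only forests have treewidth ≤ 1, hence tw(G) ≥ 2. Therefore the treewidth is 2.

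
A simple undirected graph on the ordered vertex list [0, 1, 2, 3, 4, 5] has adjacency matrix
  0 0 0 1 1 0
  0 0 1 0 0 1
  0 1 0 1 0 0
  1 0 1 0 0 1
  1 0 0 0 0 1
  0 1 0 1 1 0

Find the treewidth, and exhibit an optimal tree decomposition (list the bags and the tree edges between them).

Treewidth 2.
One such decomposition:
Bags: B1 = {1, 2, 5}  B2 = {2, 3, 5}  B3 = {3, 4, 5}  B4 = {0, 3, 4}
Tree: B1–B2, B2–B3, B3–B4

Every bag has size at most 3, so the width is 3 − 1 = 2 and tw(G) ≤ 2. Since 1–2–3–5–1 is a cycle in G, G is not acyclic. Forests are exactly the graphs of treewidth ≤ 1, so tw(G) ≥ 2. Combining the bounds, tw(G) = 2.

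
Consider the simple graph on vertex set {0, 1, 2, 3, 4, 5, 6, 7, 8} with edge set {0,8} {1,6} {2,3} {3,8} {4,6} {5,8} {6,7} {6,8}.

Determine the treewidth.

1

A width-1 tree decomposition is:
Bags: B1 = {6, 8}  B2 = {5, 8}  B3 = {4, 6}  B4 = {6, 7}  B5 = {0, 8}  B6 = {3, 8}  B7 = {1, 6}  B8 = {2, 3}
Tree: B1–B2, B1–B3, B3–B4, B2–B5, B2–B6, B3–B7, B6–B8
Each bag holds 2 vertices, so the decomposition has width 1, which upper-bounds the treewidth. Since G has at least one edge (e.g. 6–8), it is not an edgeless graph, so tw(G) ≥ 1. The upper and lower bounds meet at 1, so that is the treewidth.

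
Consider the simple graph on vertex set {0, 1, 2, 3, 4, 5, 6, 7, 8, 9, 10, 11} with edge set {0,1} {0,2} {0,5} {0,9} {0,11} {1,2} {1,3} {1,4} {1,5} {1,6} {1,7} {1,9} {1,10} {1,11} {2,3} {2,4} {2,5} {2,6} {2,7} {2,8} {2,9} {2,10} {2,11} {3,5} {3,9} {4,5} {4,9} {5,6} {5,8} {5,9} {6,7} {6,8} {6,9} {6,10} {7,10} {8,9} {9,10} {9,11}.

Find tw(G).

A width-4 tree decomposition is:
Bags: B1 = {0, 1, 2, 5, 9}  B2 = {1, 2, 4, 5, 9}  B3 = {1, 2, 5, 6, 9}  B4 = {1, 2, 6, 9, 10}  B5 = {2, 5, 6, 8, 9}  B6 = {1, 2, 3, 5, 9}  B7 = {0, 1, 2, 9, 11}  B8 = {1, 2, 6, 7, 10}
Tree: B1–B2, B1–B3, B3–B4, B3–B5, B3–B6, B1–B7, B4–B8
Every bag has size at most 5, so the width is 5 − 1 = 4 and tw(G) ≤ 4. On the other hand G contains the 5-clique {2, 5, 6, 8, 9}. A clique must lie in a single bag of any decomposition, so no decomposition can have width below 4. Hence tw(G) = 4 exactly.

4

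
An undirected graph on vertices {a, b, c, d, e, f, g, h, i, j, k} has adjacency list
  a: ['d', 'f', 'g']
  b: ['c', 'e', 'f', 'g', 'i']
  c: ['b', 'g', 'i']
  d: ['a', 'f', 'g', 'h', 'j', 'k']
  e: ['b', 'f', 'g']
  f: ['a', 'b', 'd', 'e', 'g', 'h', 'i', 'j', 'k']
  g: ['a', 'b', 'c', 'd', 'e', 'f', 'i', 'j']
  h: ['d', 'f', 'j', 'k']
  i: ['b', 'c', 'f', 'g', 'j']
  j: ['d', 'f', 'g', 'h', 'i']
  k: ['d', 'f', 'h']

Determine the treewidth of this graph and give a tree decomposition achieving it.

The largest bag has 4 vertices, giving width 3; this decomposition certifies tw(G) ≤ 3. Conversely, {b, c, g, i} is a clique of size 4, and the vertices of any clique must share a bag in every tree decomposition; so some bag has ≥ 4 vertices and tw(G) ≥ 3. Combining the bounds, tw(G) = 3.

Treewidth 3.
Bags: B1 = {d, f, g, j}  B2 = {d, f, h, j}  B3 = {d, f, h, k}  B4 = {f, g, i, j}  B5 = {b, f, g, i}  B6 = {b, c, g, i}  B7 = {a, d, f, g}  B8 = {b, e, f, g}
Tree: B1–B2, B2–B3, B1–B4, B4–B5, B5–B6, B1–B7, B5–B8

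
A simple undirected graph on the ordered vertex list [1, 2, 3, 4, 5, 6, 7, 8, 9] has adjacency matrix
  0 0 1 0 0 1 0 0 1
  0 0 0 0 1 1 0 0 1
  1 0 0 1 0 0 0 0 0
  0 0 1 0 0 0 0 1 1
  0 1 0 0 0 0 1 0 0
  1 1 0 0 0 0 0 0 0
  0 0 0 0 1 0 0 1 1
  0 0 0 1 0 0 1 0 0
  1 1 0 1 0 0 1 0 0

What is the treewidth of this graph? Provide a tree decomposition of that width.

The largest bag has 4 vertices, giving width 3; this decomposition certifies tw(G) ≤ 3. For the lower bound: the 4 vertex sets {1,3,6}, {4}, {9}, {2,5,7,8} are disjoint, each induces a connected subgraph, and every pair is joined by at least one edge of G. Contracting each set to a single vertex therefore yields K_{4} as a minor, and since treewidth is minor-monotone, tw(G) ≥ tw(K_{4}) = 3. Therefore the treewidth is 3.

Treewidth 3.
One such decomposition:
Bags: B1 = {1, 3, 4, 6}  B2 = {1, 4, 6, 9}  B3 = {2, 4, 6, 9}  B4 = {2, 4, 8, 9}  B5 = {2, 7, 8, 9}  B6 = {2, 5, 7, 8}
Tree: B1–B2, B2–B3, B3–B4, B4–B5, B5–B6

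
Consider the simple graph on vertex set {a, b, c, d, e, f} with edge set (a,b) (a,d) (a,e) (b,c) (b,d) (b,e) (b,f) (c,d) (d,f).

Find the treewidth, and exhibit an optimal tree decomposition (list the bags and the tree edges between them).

Each bag holds 3 vertices, so the decomposition has width 2, which upper-bounds the treewidth. For the lower bound, the 3 vertices {a, b, d} are pairwise adjacent, and any tree decomposition puts a clique entirely inside one bag — forcing width ≥ 2. Combining the bounds, tw(G) = 2.

Treewidth 2.
Bags: B1 = {b, d, f}  B2 = {a, b, d}  B3 = {b, c, d}  B4 = {a, b, e}
Tree: B1–B2, B1–B3, B2–B4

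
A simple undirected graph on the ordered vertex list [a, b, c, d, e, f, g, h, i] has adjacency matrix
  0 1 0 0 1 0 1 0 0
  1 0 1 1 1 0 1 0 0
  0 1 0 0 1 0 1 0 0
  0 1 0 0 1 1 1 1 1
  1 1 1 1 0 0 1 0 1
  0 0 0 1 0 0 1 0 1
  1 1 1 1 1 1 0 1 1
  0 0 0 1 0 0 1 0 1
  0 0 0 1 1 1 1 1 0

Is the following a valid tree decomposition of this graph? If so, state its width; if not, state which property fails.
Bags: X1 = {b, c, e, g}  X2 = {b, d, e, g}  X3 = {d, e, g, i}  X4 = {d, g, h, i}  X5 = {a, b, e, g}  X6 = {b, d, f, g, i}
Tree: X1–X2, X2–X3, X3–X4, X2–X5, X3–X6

No — bags containing vertex b are not connected in the tree.

A tree decomposition must satisfy three properties: every vertex lies in some bag; for every edge, both endpoints lie together in some bag; and for every vertex, the bags containing it form a connected subtree. Here bags containing vertex b are not connected in the tree, so the decomposition is invalid.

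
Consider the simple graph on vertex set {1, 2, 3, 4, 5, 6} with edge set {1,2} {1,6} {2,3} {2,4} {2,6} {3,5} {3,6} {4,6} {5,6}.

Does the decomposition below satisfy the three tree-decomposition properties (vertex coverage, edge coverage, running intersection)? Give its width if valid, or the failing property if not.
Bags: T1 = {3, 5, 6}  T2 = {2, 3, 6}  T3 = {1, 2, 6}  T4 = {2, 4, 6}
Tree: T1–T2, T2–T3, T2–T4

Every vertex of G appears in some bag (union = {1, 2, 3, 4, 5, 6}); every edge is covered by a bag; and for each vertex v the set of bags containing v is connected in the bag tree. The decomposition is therefore valid. The largest bag has 3 vertices, so the width is 2.

Yes; width 2.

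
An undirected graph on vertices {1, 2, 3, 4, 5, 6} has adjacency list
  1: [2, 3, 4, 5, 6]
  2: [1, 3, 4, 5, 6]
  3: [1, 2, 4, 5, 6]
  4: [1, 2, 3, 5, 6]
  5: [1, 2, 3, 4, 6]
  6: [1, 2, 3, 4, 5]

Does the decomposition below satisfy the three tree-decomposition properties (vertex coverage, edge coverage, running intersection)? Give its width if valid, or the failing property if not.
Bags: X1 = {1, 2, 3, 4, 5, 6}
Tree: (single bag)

Yes; width 5.

Checking the three conditions: (i) the bags cover all of {1, 2, 3, 4, 5, 6}; (ii) for each edge, some bag contains both endpoints; (iii) the bags containing any fixed vertex form a subtree. All hold, so the decomposition is valid with width 6 − 1 = 5.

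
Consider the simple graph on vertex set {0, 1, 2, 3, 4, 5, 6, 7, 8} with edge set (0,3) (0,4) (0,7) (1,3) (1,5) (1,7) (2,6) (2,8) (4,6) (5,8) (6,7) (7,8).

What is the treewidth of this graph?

3

A width-3 tree decomposition is:
Bags: B1 = {0, 2, 4, 6}  B2 = {0, 2, 6, 7}  B3 = {0, 2, 7, 8}  B4 = {0, 3, 7, 8}  B5 = {1, 3, 7, 8}  B6 = {1, 3, 5, 8}
Tree: B1–B2, B2–B3, B3–B4, B4–B5, B5–B6
Every bag has size at most 4, so the width is 4 − 1 = 3 and tw(G) ≤ 3. For the lower bound: the 4 vertex sets {2,4,6}, {0}, {7}, {1,3,5,8} are disjoint, each induces a connected subgraph, and every pair is joined by at least one edge of G. Contracting each set to a single vertex therefore yields K_{4} as a minor, and since treewidth is minor-monotone, tw(G) ≥ tw(K_{4}) = 3. Hence tw(G) = 3 exactly.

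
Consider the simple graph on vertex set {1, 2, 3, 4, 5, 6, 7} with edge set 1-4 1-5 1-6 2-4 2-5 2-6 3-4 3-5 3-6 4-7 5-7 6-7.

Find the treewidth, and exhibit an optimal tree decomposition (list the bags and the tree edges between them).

Every bag has size at most 4, so the width is 4 − 1 = 3 and tw(G) ≤ 3. For the lower bound: the 4 vertex sets {1,4}, {2,6}, {5}, {7} are disjoint, each induces a connected subgraph, and every pair is joined by at least one edge of G. Contracting each set to a single vertex therefore yields K_{4} as a minor, and since treewidth is minor-monotone, tw(G) ≥ tw(K_{4}) = 3. Combining the bounds, tw(G) = 3.

Treewidth 3.
One optimal decomposition is:
Bags: B1 = {1, 4, 5, 6}  B2 = {2, 4, 5, 6}  B3 = {4, 5, 6, 7}  B4 = {3, 4, 5, 6}
Tree: B1–B2, B2–B3, B3–B4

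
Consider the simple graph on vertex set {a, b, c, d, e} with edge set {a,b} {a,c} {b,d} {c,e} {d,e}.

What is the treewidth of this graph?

A width-2 tree decomposition is:
Bags: B1 = {a, c, e}  B2 = {a, d, e}  B3 = {a, b, d}
Tree: B1–B2, B2–B3
The largest bag has 3 vertices, giving width 2; this decomposition certifies tw(G) ≤ 2. Since a–c–e–d–b–a is a cycle in G, G is not acyclic. Forests are exactly the graphs of treewidth ≤ 1, so tw(G) ≥ 2. Therefore the treewidth is 2.

2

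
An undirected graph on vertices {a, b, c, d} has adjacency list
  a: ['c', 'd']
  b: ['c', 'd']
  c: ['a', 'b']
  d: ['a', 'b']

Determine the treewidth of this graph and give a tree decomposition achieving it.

The largest bag has 3 vertices, giving width 2; this decomposition certifies tw(G) ≤ 2. For the lower bound, G contains the cycle a–d–b–c–a, so G is not a forest; only forests have treewidth ≤ 1, hence tw(G) ≥ 2. Combining the bounds, tw(G) = 2.

Treewidth 2.
Bags: B1 = {a, b, d}  B2 = {a, b, c}
Tree: B1–B2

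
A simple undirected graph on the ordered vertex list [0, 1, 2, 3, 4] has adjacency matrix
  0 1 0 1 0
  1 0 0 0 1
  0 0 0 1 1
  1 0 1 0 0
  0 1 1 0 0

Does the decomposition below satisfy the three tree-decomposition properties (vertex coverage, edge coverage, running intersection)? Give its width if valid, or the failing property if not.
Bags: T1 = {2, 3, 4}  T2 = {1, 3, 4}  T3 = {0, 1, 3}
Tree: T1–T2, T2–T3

Vertex coverage: the bags together contain {0, 1, 2, 3, 4}, the full vertex set. Edge coverage: each edge of G has both endpoints in at least one bag. Running intersection: for every vertex, the bags containing it form a connected subtree. All three properties hold, so this is a valid tree decomposition of width max|bag| − 1 = 2, and hence tw(G) ≤ 2.

Yes; width 2.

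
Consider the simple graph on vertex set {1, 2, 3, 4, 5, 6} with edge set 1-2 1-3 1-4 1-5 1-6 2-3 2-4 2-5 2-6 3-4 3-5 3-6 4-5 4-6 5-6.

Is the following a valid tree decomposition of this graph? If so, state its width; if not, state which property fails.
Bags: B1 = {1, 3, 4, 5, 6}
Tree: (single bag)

No — vertex 2 appears in no bag.

A tree decomposition must satisfy three properties: every vertex lies in some bag; for every edge, both endpoints lie together in some bag; and for every vertex, the bags containing it form a connected subtree. Here vertex 2 appears in no bag, so the decomposition is invalid.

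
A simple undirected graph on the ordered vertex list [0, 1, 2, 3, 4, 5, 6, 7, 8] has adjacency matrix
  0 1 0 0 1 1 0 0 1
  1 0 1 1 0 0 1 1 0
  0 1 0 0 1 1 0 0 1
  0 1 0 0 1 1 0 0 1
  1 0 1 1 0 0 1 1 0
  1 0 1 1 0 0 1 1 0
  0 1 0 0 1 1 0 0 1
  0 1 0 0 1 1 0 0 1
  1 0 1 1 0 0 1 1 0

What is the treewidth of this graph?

4

A width-4 tree decomposition is:
Bags: B1 = {1, 2, 4, 5, 8}  B2 = {1, 3, 4, 5, 8}  B3 = {1, 4, 5, 7, 8}  B4 = {1, 4, 5, 6, 8}  B5 = {0, 1, 4, 5, 8}
Tree: B1–B2, B2–B3, B3–B4, B4–B5
The largest bag has 5 vertices, giving width 4; this decomposition certifies tw(G) ≤ 4. For the lower bound: the 5 vertex sets {1,2}, {3,4}, {5,7}, {8}, {6} are disjoint, each induces a connected subgraph, and every pair is joined by at least one edge of G. Contracting each set to a single vertex therefore yields K_{5} as a minor, and since treewidth is minor-monotone, tw(G) ≥ tw(K_{5}) = 4. The upper and lower bounds meet at 4, so that is the treewidth.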